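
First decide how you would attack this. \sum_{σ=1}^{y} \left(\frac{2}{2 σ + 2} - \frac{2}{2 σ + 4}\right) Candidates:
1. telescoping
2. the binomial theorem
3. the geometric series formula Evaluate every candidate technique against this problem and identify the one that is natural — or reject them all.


Best approach: telescoping — consecutive terms evaluate one function at adjacent indices (\frac{2}{2 σ + 2} is its current value): one term's tail is the next term's head, so the chain collapses.
- telescoping: applies; the problem has the shape this method handles.
- the binomial theorem: there is no pair of bases whose matched powers would reassemble into a single binomial power.
- the geometric series formula: the ratio of consecutive terms depends on the index.


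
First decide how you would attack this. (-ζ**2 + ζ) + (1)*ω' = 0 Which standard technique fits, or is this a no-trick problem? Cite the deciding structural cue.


Diagnosis: no special technique — solved for the derivative, no ω appears — this is antidifferentiation in ζ wearing ODE clothing.


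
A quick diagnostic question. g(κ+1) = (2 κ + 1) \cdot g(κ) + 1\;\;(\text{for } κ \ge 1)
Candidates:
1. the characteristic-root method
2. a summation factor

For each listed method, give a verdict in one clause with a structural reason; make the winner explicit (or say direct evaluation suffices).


Technique: a summation factor — rescale the sequence by the product of the weights 2 κ + 1 so far — the recurrence collapses to a plain running sum.
- the characteristic-root method: the coefficients vary with the index, breaking the constant-coefficient structure the method needs.
- a summation factor — yes — fits the structure here.


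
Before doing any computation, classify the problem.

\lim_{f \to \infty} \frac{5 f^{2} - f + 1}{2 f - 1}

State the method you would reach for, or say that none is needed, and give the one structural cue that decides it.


Technique: dominant-term comparison — as f grows, only the highest-degree terms matter — compare leading terms and read the limit off. As a single quotient, the ∞/∞ shape would yield to repeated differentiation as well — the growth comparison gets there in one look.


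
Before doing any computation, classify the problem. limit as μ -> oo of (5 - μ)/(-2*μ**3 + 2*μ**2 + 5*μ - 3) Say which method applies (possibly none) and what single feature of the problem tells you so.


Best approach: dominant-term comparison — divide by the highest power of μ present: lower-order terms vanish and the dominant ratio remains. Viewed as a single quotient this is an ∞/∞ form — an at-infinity application of l'Hôpital's rule would also resolve it; comparing leading growth reads the answer without differentiating.


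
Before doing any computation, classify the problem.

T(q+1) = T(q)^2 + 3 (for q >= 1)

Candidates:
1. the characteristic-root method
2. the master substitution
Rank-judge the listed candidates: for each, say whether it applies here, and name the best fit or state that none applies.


Verdict: no special technique — a nonlinear dependence on earlier terms breaks linearity, and with it every superposition-based closed form.
- the characteristic-root method: nonlinearity rules out exponential-mode superposition from the start.
- the master substitution: no fixed divisor shrinks the index between calls.


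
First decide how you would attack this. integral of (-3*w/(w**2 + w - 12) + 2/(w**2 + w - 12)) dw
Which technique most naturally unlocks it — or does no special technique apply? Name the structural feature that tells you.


Technique: partial fractions — with w**2 + w - 12 factorable and the degree on top strictly smaller, simple-fraction decomposition is immediate.


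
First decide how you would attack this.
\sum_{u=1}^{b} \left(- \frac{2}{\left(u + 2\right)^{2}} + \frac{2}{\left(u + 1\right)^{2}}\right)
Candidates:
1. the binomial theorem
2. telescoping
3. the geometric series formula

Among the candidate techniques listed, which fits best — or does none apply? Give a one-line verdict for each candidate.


Diagnosis: telescoping — each term adds \frac{2}{\left(u + 1\right)^{2}} and subtracts the same expression advanced one index; that subtracted piece cancels against the next term's added copy — only the boundary terms survive.
- the binomial theorem — the summand does not match any term pattern of an expanded binomial power.
- telescoping: yes — fits the structure here.
- the geometric series formula — the term-to-term ratio drifts with the index — the one thing the geometric formula cannot absorb.


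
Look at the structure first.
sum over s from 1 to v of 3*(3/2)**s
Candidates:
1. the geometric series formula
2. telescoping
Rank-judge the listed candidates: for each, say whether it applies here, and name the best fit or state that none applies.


Verdict: the geometric series formula — each term is 3/2 times the previous one, so the geometric-series formula applies directly.
- the geometric series formula — yes — fits the structure here.
- telescoping — writing out consecutive terms as given produces no pairwise cancellation.


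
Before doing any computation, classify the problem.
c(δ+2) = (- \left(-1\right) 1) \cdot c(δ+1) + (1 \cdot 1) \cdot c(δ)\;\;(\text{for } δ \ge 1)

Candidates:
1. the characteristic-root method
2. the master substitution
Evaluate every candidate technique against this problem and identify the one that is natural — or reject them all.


Verdict: the characteristic-root method — constant coefficients and linearity mean the ansatz r^δ reduces it to solving the characteristic polynomial.
- the characteristic-root method: yes — fits the structure here.
- the master substitution: the recursion shifts the index rather than dividing it.


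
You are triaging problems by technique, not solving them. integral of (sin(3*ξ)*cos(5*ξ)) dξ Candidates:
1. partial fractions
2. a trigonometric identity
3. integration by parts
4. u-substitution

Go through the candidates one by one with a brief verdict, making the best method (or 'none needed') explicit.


Verdict: a trigonometric identity — mixed-frequency products such as sin(3*ξ)*cos(5*ξ) are designed for the product-to-sum formula.
- partial fractions: there is no rational-function structure to decompose.
- a trigonometric identity — yes, a natural case for it.
- integration by parts — not the natural route: no polynomial-kernel product appears — a recursive parts reduction of the trigonometric product exists, but the identity rewrite is direct.
- u-substitution — no subexpression of the integrand pairs with its own derivative as a factor — individual terms may offer their own substitutions, but any change of variable covering the whole integral would have to be constructed from outside the expression.


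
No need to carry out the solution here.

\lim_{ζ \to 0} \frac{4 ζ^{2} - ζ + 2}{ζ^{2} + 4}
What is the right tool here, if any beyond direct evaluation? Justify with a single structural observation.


Diagnosis: no special technique — no vanishing denominator and no indeterminate clash at the point — evaluation is immediate.


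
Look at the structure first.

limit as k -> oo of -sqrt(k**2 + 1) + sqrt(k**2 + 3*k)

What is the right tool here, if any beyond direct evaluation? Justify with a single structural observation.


Technique: conjugate multiplication — both pieces blow up but their difference is finite; the conjugate trick rationalizes sqrt(k**2 + 3*k) - sqrt(k**2 + 1).


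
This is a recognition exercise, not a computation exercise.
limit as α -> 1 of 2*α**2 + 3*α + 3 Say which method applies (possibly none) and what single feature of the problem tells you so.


Best approach: no special technique — nothing blocks direct substitution at 1: plug in and finish.


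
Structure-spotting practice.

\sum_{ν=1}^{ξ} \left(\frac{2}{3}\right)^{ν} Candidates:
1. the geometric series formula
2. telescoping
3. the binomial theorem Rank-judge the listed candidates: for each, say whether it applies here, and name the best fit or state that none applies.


Technique: the geometric series formula — the ratio of consecutive terms is the constant \frac{2}{3}, independent of the index — a geometric sum.
- the geometric series formula: applicable, and directly so.
- telescoping — neither a shifted-difference shape nor integer-spaced poles are present.
- the binomial theorem — no binomial coefficients pair with matched powers.


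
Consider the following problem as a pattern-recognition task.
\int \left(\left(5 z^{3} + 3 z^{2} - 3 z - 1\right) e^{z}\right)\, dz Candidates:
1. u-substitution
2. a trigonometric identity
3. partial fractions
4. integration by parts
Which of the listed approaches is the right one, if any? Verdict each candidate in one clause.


Verdict: integration by parts — the integrand splits as 5 z^{3} + 3 z^{2} - 3 z - 1 times e^{z} — repeatedly differentiating the polynomial part kills it, which is the parts ladder.
- u-substitution: no subexpression of the integrand serves as a whole-integral substitution inner — individual terms may offer their own, but none carries its derivative as a factor of the full integrand; a working change of variable would have to be constructed from outside the expression.
- a trigonometric identity: no sine or cosine appears, so there is nothing for a trigonometric identity to act on.
- partial fractions: there is no rational-function structure to decompose.
- integration by parts — yes, a natural case for it.


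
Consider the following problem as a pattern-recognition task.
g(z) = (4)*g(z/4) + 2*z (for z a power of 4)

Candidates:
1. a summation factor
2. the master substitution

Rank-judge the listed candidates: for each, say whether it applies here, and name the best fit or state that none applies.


Technique: the master substitution — the argument z/4 divides the index by 4; the standard z = 4^m substitution converts it to a constant-shift recurrence.
- a summation factor: a divided-index call is outside the fixed-shift first-order family a summation factor normalizes.
- the master substitution: yes — fits the structure here.


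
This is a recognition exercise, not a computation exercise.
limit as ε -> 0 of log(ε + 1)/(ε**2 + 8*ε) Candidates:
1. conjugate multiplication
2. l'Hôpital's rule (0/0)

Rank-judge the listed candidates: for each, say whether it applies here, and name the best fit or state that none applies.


Best approach: l'Hôpital's rule (0/0) — numerator and denominator both vanish at 0 — a genuine 0/0 form, which is exactly when l'Hôpital applies. Known elementary limits would finish this too — the rule just bypasses the case analysis.
- conjugate multiplication: no difference of divergent radicals appears, so rationalizing has nothing to cancel.
- l'Hôpital's rule (0/0): a fit — the right tool for this form.


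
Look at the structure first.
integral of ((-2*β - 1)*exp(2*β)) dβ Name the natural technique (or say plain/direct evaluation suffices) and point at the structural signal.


Diagnosis: integration by parts — differentiate -2*β - 1, integrate exp(2*β): each pass lowers the polynomial degree, so parts terminates.


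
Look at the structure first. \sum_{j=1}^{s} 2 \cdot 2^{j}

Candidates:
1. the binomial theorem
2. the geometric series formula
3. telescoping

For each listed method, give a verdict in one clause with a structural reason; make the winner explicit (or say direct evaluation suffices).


Technique: the geometric series formula — the ratio of consecutive terms is the constant 2, independent of the index — a geometric sum.
- the binomial theorem: the terms do not reassemble into a binomial power.
- the geometric series formula: yes, a natural case for it.
- telescoping: in the displayed form, no term reappears at a neighboring index to cancel against.


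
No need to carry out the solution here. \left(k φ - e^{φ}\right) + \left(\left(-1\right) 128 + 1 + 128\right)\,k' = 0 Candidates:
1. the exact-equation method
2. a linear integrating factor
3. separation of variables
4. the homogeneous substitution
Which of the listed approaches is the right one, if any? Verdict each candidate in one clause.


Technique: a linear integrating factor — the equation is linear in k with coefficient φ; multiplying by the integrating factor exp(∫φ) makes the left side a perfect derivative.
- the exact-equation method — the mixed partial derivatives differ, so the left side is not a total differential.
- a linear integrating factor: yes, a natural case for it.
- separation of variables — no algebra isolates the independent variable on one side and the unknown on the other.
- the homogeneous substitution: the slope changes under joint rescaling, failing the degree-zero test.


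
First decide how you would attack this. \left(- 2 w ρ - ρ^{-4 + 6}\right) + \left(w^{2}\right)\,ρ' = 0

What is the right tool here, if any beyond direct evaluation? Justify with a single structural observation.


Verdict: the homogeneous substitution — the slope is degree-zero homogeneous: the ratio substitution v = ρ/w collapses it. This doubles as a Bernoulli equation in the unknown as written; the homogeneous route needs no setup at all.


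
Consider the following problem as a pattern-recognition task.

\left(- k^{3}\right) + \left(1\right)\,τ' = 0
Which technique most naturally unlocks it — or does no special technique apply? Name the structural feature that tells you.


Technique: no special technique — with τ absent the equation is not coupled at all: direct integration in k.


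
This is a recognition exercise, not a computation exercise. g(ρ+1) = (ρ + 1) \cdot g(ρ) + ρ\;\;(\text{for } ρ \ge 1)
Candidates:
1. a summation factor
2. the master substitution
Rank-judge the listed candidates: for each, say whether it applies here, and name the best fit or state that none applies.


Best approach: a summation factor — first-order linear but the coefficient ρ + 1 moves with the index — divide by the cumulative product and telescope.
- a summation factor — yes, a natural case for it.
- the master substitution — the recursion shifts the index rather than dividing it.


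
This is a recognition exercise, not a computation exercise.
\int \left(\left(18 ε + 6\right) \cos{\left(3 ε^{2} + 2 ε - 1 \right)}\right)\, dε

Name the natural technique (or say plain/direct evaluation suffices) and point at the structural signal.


Diagnosis: u-substitution — structure check: outer function, inner expression 3 ε^{2} + 2 ε - 1, inner derivative as a factor — the classic u = 3 ε^{2} + 2 ε - 1 pattern.


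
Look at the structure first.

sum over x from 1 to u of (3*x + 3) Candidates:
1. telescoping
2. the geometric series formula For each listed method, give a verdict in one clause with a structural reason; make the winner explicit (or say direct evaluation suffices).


Diagnosis: no special technique — this is bookkeeping, not technique: standard formulas for sums of constant-multiple powers of x apply termwise.
- telescoping — the terms as presented offer no neighboring cancellation — a telescoping rewrite may exist, but the displayed structure does not hand one over.
- the geometric series formula: there is no constant term-to-term ratio.


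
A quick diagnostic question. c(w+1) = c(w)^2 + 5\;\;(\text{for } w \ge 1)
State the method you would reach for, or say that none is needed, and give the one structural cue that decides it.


Method: no special technique — a nonlinear dependence on earlier terms breaks linearity, and with it every superposition-based closed form.


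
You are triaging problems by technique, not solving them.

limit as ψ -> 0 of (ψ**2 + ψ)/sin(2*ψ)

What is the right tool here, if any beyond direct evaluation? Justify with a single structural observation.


Method: l'Hôpital's rule (0/0) — both numerator and denominator vanish at 0: the genuine 0/0 indeterminate that l'Hôpital exists for. Expanding numerator and denominator to first order gives the same value — the rule automates exactly that.


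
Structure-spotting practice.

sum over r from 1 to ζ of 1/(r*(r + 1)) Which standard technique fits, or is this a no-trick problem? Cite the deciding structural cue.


Method: telescoping — poles of 1/(r*(r + 1)) differ by an integer, the telltale of a telescoping partial-fraction sum.


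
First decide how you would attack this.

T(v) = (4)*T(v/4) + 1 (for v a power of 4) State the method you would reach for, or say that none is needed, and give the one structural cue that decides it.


Method: the master substitution — the recursive call is at index v/4 rather than a shift, a divide-and-conquer shape — substituting v = 4^m linearizes it.


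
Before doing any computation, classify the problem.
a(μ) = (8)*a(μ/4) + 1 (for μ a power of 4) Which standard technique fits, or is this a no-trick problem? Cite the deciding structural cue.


Best approach: the master substitution — the index is divided (μ/4), not shifted — substitute μ = 4^m to straighten it into a shift recurrence.


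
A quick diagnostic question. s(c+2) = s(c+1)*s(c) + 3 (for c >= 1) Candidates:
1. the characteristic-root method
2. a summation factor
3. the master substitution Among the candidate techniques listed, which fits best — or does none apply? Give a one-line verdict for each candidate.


Best approach: no special technique — the new term depends nonlinearly on the old ones, which disqualifies every superposition-based technique.
- the characteristic-root method: nonlinearity rules out exponential-mode superposition from the start.
- a summation factor: the recursion is nonlinear — outside the first-order linear family a summation factor addresses.
- the master substitution: with no divided-index recursive call, reindexing by powers of a base buys nothing.


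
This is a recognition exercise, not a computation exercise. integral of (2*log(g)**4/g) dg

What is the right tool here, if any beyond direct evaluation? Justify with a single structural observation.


Verdict: u-substitution — the only nontrivial dependence routes through log(g), whose derivative supplies the leftover factor up to a constant multiple — u = log(g) flattens it.


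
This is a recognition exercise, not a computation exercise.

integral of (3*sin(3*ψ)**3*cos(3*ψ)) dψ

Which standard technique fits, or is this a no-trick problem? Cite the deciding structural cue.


Diagnosis: u-substitution — set u = sin(3*ψ): a constant multiple of its derivative, namely 3*cos(3*ψ), is present as a factor once the integrand is collected, so the du is sitting there waiting.


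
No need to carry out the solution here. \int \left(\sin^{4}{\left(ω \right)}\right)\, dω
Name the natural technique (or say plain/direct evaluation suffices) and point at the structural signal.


Method: a trigonometric identity — the even trigonometric power \sin^{4}{\left(ω \right)} reduces by a double-angle identity before any integration is attempted.


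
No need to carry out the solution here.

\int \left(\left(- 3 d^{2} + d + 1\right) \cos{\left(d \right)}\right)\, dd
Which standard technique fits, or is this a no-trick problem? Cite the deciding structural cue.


Best approach: integration by parts — a polynomial factor - 3 d^{2} + d + 1 multiplies \cos{\left(d \right)}; differentiating - 3 d^{2} + d + 1 lowers its degree while \cos{\left(d \right)} integrates cleanly, so parts wins.


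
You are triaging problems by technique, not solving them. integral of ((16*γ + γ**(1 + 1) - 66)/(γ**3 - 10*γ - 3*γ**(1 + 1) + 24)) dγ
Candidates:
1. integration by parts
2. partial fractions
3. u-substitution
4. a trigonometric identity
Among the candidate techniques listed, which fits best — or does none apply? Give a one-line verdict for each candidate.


Technique: partial fractions — the integrand is a proper rational function and its denominator (γ**3 - 10*γ - 3*γ**(1 + 1) + 24) factors into distinct pieces, so it splits into simple fractions.
- integration by parts — there is no nonconstant-polynomial-times-kernel split with an exp, sine, cosine (degree-1 argument), or logarithm partner.
- partial fractions: yes, a natural case for it.
- u-substitution: no subexpression of the integrand serves as a whole-integral substitution inner — individual terms may offer their own, but none carries its derivative as a factor of the full integrand; a working change of variable would have to be constructed from outside the expression.
- a trigonometric identity — there is no trigonometric structure at all — the integrand carries no sine or cosine to rewrite.


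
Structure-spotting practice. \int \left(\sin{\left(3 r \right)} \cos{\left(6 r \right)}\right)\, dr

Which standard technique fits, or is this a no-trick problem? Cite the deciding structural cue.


Best approach: a trigonometric identity — mixed-frequency products such as \sin{\left(3 r \right)} \cos{\left(6 r \right)} are designed for the product-to-sum formula.


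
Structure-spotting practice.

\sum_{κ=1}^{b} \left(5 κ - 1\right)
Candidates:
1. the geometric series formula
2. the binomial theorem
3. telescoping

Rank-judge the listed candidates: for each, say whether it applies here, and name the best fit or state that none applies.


Method: no special technique — no cancellation, no constant ratio, no binomial weights — just polynomial terms summed directly.
- the geometric series formula — there is no constant term-to-term ratio.
- the binomial theorem — the terms lack the binomial-coefficient-weighted complementary-power pattern of an expansion.
- telescoping: the terms as presented offer no neighboring cancellation — a telescoping rewrite may exist, but the displayed structure does not hand one over.


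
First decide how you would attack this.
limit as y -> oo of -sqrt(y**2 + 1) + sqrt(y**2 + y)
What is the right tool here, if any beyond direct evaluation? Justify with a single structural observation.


Diagnosis: conjugate multiplication — the ∞ − ∞ radical form is the exact trigger for the conjugate maneuver.


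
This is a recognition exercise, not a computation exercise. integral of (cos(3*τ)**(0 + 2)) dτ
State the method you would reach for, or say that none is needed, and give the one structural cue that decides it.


Best approach: a trigonometric identity — the even trigonometric power cos(3*τ)**(0 + 2) reduces by a double-angle identity before any integration is attempted.


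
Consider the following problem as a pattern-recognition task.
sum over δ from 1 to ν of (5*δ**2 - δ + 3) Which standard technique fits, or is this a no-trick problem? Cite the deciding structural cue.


Verdict: no special technique — no cancellation, no constant ratio, no binomial weights — just polynomial terms summed directly.


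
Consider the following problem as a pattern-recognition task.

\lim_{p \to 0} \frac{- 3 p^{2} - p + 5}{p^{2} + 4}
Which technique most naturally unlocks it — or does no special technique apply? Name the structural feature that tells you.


Best approach: no special technique — no denominator vanishes and nothing blows up at 0: direct substitution is the whole computation.


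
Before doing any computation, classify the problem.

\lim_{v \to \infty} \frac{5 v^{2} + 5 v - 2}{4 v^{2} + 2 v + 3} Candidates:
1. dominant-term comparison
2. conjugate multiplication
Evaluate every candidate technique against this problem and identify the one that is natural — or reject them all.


Technique: dominant-term comparison — as v grows, only the highest-degree terms matter — compare leading terms and read the limit off.
- dominant-term comparison — yes — fits the structure here.
- conjugate multiplication — no difference of divergent radicals appears, so rationalizing has nothing to cancel.


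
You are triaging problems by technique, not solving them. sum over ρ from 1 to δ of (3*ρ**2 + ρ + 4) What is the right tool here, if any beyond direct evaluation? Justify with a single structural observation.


Diagnosis: no special technique — constant-multiple powers of ρ with no cancellation partners and no common ratio — use the standard power-sum formulas.


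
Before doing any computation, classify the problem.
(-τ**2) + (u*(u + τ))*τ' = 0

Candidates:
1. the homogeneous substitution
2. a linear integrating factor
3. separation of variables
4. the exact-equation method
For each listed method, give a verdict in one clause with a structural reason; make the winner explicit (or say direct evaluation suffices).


Technique: the homogeneous substitution — the slope is degree-zero homogeneous: the ratio substitution v = τ/u collapses it. A Bernoulli substitution after rearrangement (possibly exchanging dependent and independent variable) is a fair alternative; the homogeneous route works on the equation as it stands.
- the homogeneous substitution — yes — fits the structure here.
- a linear integrating factor — the unknown enters nonlinearly (through a power, a denominator, or a transcendental function), which the linear integrating-factor recipe cannot absorb as-is — any repair would come from a preliminary substitution, not the factor.
- separation of variables: the two dependences are entangled, not a clean product of one-variable pieces.
- the exact-equation method: no potential function has this form as its differential, as written.


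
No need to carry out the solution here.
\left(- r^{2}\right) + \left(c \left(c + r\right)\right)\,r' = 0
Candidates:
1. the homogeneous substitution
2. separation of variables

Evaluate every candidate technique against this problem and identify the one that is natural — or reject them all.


Technique: the homogeneous substitution — scaling c and r together leaves the slope fixed — it depends only on r/c, so substitute the ratio. Rewriting — with the variables' roles exchanged where the shape demands it — would expose a Bernoulli structure too; the homogeneous substitution simply reads the degrees directly.
- the homogeneous substitution: yes, a natural case for it.
- separation of variables: the two dependences are entangled, not a clean product of one-variable pieces.


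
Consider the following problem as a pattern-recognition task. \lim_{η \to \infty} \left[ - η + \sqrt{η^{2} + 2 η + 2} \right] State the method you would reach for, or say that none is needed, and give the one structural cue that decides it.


Method: conjugate multiplication — the ∞ − ∞ radical form is the exact trigger for the conjugate maneuver.


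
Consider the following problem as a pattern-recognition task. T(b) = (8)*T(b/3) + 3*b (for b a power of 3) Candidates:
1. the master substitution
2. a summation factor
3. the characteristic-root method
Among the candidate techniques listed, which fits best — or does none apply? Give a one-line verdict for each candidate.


Technique: the master substitution — a divide-and-conquer shape: argument b/3, so change variables with b = 3^m and solve the linear version.
- the master substitution — yes, a natural case for it.
- a summation factor: a divided-index call is outside the fixed-shift first-order family a summation factor normalizes.
- the characteristic-root method — the recursion divides its index rather than shifting it — outside the constant-shift family the root method covers.


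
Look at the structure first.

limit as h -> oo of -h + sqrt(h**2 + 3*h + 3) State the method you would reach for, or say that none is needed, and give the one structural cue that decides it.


Best approach: conjugate multiplication — divergence minus divergence hides a finite answer — expose it by pairing sqrt(h**2 + 3*h + 3) - h with its conjugate.


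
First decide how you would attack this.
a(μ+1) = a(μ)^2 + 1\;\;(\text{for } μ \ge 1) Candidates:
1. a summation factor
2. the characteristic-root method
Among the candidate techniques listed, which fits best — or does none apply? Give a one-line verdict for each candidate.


Best approach: no special technique — this one you iterate or analyze qualitatively: the nonlinearity defeats linear solution methods.
- a summation factor — no summation factor applies — the rule is not linear in the sequence values.
- the characteristic-root method: nonlinearity rules out exponential-mode superposition from the start.


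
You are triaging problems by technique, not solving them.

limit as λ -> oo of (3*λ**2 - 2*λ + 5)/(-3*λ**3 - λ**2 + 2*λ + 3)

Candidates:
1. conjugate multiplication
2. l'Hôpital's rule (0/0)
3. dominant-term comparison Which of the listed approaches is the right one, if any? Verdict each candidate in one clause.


Verdict: dominant-term comparison — divide by the highest power of λ present: lower-order terms vanish and the dominant ratio remains.
- conjugate multiplication: rationalization has no target — no divergent radical difference appears.
- l'Hôpital's rule (0/0) — no 0/0 form appears: written as one quotient, top and bottom both grow without bound, and the ratio is decided by their leading terms.
- dominant-term comparison: applies; the problem has the shape this method handles.


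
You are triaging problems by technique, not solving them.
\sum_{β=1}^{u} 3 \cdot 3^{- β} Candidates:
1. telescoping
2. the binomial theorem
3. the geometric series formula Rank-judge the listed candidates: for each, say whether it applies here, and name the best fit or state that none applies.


Method: the geometric series formula — consecutive terms stand in a fixed index-free ratio — the geometric sum formula closes it.
- telescoping: the summand is not presented as a shifted difference — a telescoping rewrite may exist, but the displayed structure does not offer one.
- the binomial theorem — no binomial coefficients pair with matched powers.
- the geometric series formula: applicable, and directly so.


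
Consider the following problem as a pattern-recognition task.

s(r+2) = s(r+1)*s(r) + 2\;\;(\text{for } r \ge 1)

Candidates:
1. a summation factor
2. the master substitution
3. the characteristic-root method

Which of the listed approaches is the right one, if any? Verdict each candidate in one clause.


Best approach: no special technique — the unknown enters the rule nonlinearly, not as a weighted sum — no linear method is even well-posed.
- a summation factor: the recursion is nonlinear — outside the first-order linear family a summation factor addresses.
- the master substitution: with no divided-index recursive call, reindexing by powers of a base buys nothing.
- the characteristic-root method: the recursion is nonlinear in the sequence values, so no linear-modes ansatz applies.


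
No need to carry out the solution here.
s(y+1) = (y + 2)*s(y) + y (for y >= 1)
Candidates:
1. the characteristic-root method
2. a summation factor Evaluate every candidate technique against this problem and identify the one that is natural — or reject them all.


Technique: a summation factor — the coefficient y + 2 drifts with the index, so no fixed root exists; normalizing by the cumulative product telescopes it.
- the characteristic-root method — the coefficients change with the index, which the root method cannot absorb.
- a summation factor: yes, a natural case for it.


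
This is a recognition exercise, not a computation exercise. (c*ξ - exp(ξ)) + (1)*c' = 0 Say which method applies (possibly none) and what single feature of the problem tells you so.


Verdict: a linear integrating factor — the equation is linear in c with coefficient ξ; multiplying by the integrating factor exp(∫ξ) makes the left side a perfect derivative.


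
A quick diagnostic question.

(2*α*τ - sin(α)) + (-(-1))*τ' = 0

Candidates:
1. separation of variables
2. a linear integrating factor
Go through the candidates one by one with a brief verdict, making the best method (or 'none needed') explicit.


Best approach: a linear integrating factor — the equation is linear in τ with coefficient 2*α; multiplying by the integrating factor exp(∫2*α) makes the left side a perfect derivative.
- separation of variables: no algebra isolates the independent variable on one side and the unknown on the other.
- a linear integrating factor: applicable, and directly so.


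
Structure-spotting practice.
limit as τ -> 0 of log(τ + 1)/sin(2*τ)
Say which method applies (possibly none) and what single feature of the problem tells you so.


Best approach: l'Hôpital's rule (0/0) — both numerator and denominator vanish at 0: the genuine 0/0 indeterminate that l'Hôpital exists for. Expanding numerator and denominator to first order gives the same value — the rule automates exactly that.


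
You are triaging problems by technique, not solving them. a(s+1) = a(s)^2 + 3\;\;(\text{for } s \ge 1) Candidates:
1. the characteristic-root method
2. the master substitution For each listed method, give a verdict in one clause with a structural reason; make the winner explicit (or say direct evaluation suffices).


Technique: no special technique — no ansatz, no master substitution, no summation factor survives the nonlinearity here.
- the characteristic-root method — nonlinearity rules out exponential-mode superposition from the start.
- the master substitution: there is no divide-the-index recursive argument.


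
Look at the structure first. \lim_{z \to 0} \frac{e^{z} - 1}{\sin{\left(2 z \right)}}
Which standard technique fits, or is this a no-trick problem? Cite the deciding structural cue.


Technique: l'Hôpital's rule (0/0) — substituting 0 gives 0 over 0; differentiate top and bottom once and re-evaluate. A first-order expansion at the point is an equally standard path; the rule packages it.


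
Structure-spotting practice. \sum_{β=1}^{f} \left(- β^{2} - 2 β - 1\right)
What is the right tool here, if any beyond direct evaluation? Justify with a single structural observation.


Verdict: no special technique — recognize the absence of structure: constant-multiple powers of β summed plainly, no special method required.


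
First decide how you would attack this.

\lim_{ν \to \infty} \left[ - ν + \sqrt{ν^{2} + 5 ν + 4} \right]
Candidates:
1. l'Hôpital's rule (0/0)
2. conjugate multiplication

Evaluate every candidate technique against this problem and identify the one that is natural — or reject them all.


Method: conjugate multiplication — both pieces blow up but their difference is finite; the conjugate trick rationalizes \sqrt{ν^{2} + 5 ν + 4} - ν.
- l'Hôpital's rule (0/0) — substitution produces ∞ − ∞ rather than a vanishing quotient; the rule needs a 0/0 ratio to act on.
- conjugate multiplication: yes, a natural case for it.


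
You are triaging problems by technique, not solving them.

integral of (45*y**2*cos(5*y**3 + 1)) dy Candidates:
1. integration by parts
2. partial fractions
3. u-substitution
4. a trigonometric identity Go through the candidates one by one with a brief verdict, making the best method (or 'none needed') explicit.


Verdict: u-substitution — set u = 5*y**3 + 1: a constant multiple of its derivative, namely 45*y**2, is present as a factor once the integrand is collected, so the du is sitting there waiting.
- integration by parts — the non-polynomial partner is not one of the parts kernels — exp, sine, or cosine with a degree-1 argument, or a logarithm.
- partial fractions — there is no rational-function structure to decompose.
- u-substitution: yes, a natural case for it.
- a trigonometric identity — the trigonometric factor has no even power to reduce and no cross-frequency product to convert — the standard power-reduction and product-to-sum identities do not engage it.


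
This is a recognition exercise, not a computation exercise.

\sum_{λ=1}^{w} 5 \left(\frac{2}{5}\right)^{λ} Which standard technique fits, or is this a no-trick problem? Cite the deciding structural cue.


Diagnosis: the geometric series formula — consecutive terms stand in a fixed index-free ratio — the geometric sum formula closes it.


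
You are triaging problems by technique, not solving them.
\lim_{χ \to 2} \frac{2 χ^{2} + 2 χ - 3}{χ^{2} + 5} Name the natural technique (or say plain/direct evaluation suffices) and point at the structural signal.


Best approach: no special technique — nothing blocks direct substitution at 2: plug in and finish.


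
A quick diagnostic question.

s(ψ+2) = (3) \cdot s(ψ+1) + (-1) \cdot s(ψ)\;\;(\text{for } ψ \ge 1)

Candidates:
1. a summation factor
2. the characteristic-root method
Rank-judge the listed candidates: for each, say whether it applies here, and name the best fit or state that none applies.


Best approach: the characteristic-root method — every coefficient is a fixed number and the forcing is zero — substitute r^ψ and read off the root equation.
- a summation factor: the recurrence reaches back more than one step, outside the first-order family a summation factor normalizes.
- the characteristic-root method — yes, a natural case for it.


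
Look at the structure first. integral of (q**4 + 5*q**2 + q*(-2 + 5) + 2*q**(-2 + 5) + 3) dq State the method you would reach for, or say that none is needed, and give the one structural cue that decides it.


Best approach: no special technique — the integrand is a sum of constant multiples of powers of q — integrate term by term.


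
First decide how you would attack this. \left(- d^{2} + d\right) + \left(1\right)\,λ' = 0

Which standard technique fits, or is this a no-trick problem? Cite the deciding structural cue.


Diagnosis: no special technique — solved for the derivative, λ never appears on the right — this is a direct integration in d, not a differential-equations problem at heart.


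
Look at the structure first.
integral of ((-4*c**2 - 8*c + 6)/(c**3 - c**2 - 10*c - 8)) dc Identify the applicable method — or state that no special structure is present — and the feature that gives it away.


Method: partial fractions — c**3 - c**2 - 10*c - 8 splits into linear pieces, so the quotient is a sum of simple fractions — decompose before integrating.


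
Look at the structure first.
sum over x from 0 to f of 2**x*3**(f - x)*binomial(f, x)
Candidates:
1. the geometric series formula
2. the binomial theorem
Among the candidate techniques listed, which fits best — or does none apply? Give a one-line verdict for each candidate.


Diagnosis: the binomial theorem — terms weighting binomial(f, x) against matched powers of 2 and 3 reassemble into (2 + 3)^f by the binomial theorem.
- the geometric series formula — dividing successive terms gives an index-dependent quantity, not a constant.
- the binomial theorem: yes — fits the structure here.


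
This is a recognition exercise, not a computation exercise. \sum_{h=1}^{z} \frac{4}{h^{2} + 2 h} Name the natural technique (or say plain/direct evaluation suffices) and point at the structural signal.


Technique: telescoping — rewrite \frac{4}{h^{2} + 2 h} as simple fractions and successive terms eat each other — only the edges survive.


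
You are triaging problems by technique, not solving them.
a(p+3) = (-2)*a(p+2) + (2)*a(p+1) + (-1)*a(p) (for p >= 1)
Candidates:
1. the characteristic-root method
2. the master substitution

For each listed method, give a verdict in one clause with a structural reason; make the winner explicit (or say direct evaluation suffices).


Technique: the characteristic-root method — no index-dependence in the weights and nothing inhomogeneous: classic characteristic-equation setup.
- the characteristic-root method — yes — fits the structure here.
- the master substitution — the recursive argument is a shift of the index, not a fixed fraction of it.
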